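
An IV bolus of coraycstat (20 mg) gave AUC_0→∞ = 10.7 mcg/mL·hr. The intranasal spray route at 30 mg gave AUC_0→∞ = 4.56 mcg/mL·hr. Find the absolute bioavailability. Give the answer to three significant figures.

F = 0.284

F = (AUC_ev / D_ev) / (AUC_iv / D_iv)
  = (4.56/30) / (10.7/20)
  = 0.152 / 0.535 = 0.2841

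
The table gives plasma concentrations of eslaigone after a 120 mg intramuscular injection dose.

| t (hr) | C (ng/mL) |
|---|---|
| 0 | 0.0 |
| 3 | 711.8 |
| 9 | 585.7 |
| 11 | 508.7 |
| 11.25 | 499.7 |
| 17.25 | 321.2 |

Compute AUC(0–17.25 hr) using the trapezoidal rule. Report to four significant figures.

Trapezoidal AUC_0→17.25:
  [0→3]: (0.0+711.8)/2 × 3 = 1067.7
  [3→9]: (711.8+585.7)/2 × 6 = 3892.5
  [9→11]: (585.7+508.7)/2 × 2 = 1094.4
  [11→11.25]: (508.7+499.7)/2 × 0.25 = 126.05
  [11.25→17.25]: (499.7+321.2)/2 × 6 = 2462.7
  Sum = 8643.35 ng/mL·hr

AUC = 8643 ng/mL·hr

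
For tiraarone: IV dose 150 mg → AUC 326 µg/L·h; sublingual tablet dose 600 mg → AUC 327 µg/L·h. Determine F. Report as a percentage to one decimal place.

F = 25.1%

F = (AUC_ev / D_ev) / (AUC_iv / D_iv)
  = (327/600) / (326/150)
  = 0.545 / 2.17333 = 0.2508
  = 25.08%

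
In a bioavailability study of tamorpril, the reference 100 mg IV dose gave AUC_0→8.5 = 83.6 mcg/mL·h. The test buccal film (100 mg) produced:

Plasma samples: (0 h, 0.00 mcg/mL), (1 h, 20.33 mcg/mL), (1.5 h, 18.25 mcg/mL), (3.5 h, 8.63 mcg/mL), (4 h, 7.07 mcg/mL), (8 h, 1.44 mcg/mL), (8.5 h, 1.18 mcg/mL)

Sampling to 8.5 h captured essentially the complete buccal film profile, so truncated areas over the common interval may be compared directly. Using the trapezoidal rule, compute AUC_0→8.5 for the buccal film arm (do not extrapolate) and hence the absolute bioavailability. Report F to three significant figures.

F = 0.817

Trapezoidal AUC_0→8.5 (buccal film):
  [0→1]: (0.00+20.33)/2 × 1 = 10.165
  [1→1.5]: (20.33+18.25)/2 × 0.5 = 9.645
  [1.5→3.5]: (18.25+8.63)/2 × 2 = 26.88
  [3.5→4]: (8.63+7.07)/2 × 0.5 = 3.925
  [4→8]: (7.07+1.44)/2 × 4 = 17.02
  [8→8.5]: (1.44+1.18)/2 × 0.5 = 0.655
  Sum = 68.29 mcg/mL·h
F = (AUC_ev/D_ev)/(AUC_iv/D_iv) = (68.29/100)/(83.6/100) = 0.6829/0.836 = 0.8169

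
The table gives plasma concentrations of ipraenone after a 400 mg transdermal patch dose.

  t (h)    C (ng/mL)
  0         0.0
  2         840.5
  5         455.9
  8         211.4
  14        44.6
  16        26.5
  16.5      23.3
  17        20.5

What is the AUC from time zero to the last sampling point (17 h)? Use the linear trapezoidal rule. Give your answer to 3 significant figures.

Trapezoidal AUC_0→17:
  [0→2]: (0.0+840.5)/2 × 2 = 840.5
  [2→5]: (840.5+455.9)/2 × 3 = 1944.6
  [5→8]: (455.9+211.4)/2 × 3 = 1000.95
  [8→14]: (211.4+44.6)/2 × 6 = 768.0
  [14→16]: (44.6+26.5)/2 × 2 = 71.1
  [16→16.5]: (26.5+23.3)/2 × 0.5 = 12.45
  [16.5→17]: (23.3+20.5)/2 × 0.5 = 10.95
  Sum = 4648.55 ng/mL·h

AUC = 4650 ng/mL·h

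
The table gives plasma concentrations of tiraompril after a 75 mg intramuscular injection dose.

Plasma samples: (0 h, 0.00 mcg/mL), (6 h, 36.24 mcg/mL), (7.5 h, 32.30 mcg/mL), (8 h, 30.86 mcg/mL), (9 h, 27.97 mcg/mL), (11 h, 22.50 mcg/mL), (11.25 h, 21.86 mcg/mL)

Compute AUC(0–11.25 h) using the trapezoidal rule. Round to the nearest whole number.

Trapezoidal AUC_0→11.25:
  [0→6]: (0.00+36.24)/2 × 6 = 108.72
  [6→7.5]: (36.24+32.30)/2 × 1.5 = 51.405
  [7.5→8]: (32.30+30.86)/2 × 0.5 = 15.79
  [8→9]: (30.86+27.97)/2 × 1 = 29.415
  [9→11]: (27.97+22.50)/2 × 2 = 50.47
  [11→11.25]: (22.50+21.86)/2 × 0.25 = 5.545
  Sum = 261.345 mcg/mL·h

AUC = 261 mcg/mL·h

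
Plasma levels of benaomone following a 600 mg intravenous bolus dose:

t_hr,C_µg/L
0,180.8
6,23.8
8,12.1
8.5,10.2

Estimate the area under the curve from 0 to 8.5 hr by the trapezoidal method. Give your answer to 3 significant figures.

AUC = 655 µg/L·hr

Trapezoidal AUC_0→8.5:
  [0→6]: (180.8+23.8)/2 × 6 = 613.8
  [6→8]: (23.8+12.1)/2 × 2 = 35.9
  [8→8.5]: (12.1+10.2)/2 × 0.5 = 5.575
  Sum = 655.275 µg/L·hr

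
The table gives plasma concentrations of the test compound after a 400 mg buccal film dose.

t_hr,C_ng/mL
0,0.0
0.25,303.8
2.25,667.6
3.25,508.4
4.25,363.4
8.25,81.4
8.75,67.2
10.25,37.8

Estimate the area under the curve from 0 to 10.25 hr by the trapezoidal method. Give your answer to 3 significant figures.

AUC = 3040 ng/mL·hr

Trapezoidal AUC_0→10.25:
  [0→0.25]: (0.0+303.8)/2 × 0.25 = 37.975
  [0.25→2.25]: (303.8+667.6)/2 × 2 = 971.4
  [2.25→3.25]: (667.6+508.4)/2 × 1 = 588.0
  [3.25→4.25]: (508.4+363.4)/2 × 1 = 435.9
  [4.25→8.25]: (363.4+81.4)/2 × 4 = 889.6
  [8.25→8.75]: (81.4+67.2)/2 × 0.5 = 37.15
  [8.75→10.25]: (67.2+37.8)/2 × 1.5 = 78.75
  Sum = 3038.775 ng/mL·hr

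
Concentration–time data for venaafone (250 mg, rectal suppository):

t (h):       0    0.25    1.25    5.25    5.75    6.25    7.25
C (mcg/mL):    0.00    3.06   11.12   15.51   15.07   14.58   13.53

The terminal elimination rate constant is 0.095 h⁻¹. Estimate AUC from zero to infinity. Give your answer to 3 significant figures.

Trapezoidal AUC_0→7.25:
  [0→0.25]: (0.00+3.06)/2 × 0.25 = 0.3825
  [0.25→1.25]: (3.06+11.12)/2 × 1 = 7.09
  [1.25→5.25]: (11.12+15.51)/2 × 4 = 53.26
  [5.25→5.75]: (15.51+15.07)/2 × 0.5 = 7.645
  [5.75→6.25]: (15.07+14.58)/2 × 0.5 = 7.4125
  [6.25→7.25]: (14.58+13.53)/2 × 1 = 14.055
  Sum = 89.845 mcg/mL·h
Extrapolated tail: C_last / k_e = 13.53 / 0.095 = 142.421
AUC_0→∞ = 89.845 + 142.421 = 232.266 mcg/mL·h

AUC = 232 mcg/mL·h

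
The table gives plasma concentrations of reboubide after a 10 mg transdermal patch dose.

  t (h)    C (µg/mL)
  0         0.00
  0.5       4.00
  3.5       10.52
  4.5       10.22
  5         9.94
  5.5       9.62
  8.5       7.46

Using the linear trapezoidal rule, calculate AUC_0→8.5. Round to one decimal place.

AUC = 68.7 µg/mL·h

Trapezoidal AUC_0→8.5:
  [0→0.5]: (0.00+4.00)/2 × 0.5 = 1.0
  [0.5→3.5]: (4.00+10.52)/2 × 3 = 21.78
  [3.5→4.5]: (10.52+10.22)/2 × 1 = 10.37
  [4.5→5]: (10.22+9.94)/2 × 0.5 = 5.04
  [5→5.5]: (9.94+9.62)/2 × 0.5 = 4.89
  [5.5→8.5]: (9.62+7.46)/2 × 3 = 25.62
  Sum = 68.7 µg/mL·h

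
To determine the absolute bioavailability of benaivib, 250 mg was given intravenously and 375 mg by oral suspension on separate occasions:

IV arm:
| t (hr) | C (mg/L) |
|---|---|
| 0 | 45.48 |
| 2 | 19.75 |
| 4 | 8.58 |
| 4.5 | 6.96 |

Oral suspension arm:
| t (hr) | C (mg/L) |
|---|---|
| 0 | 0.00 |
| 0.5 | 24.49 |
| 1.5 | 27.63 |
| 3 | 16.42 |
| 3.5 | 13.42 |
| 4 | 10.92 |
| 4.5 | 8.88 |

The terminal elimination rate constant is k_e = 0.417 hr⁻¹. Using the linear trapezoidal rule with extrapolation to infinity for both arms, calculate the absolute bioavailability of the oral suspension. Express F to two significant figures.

F = 0.61

Trapezoidal AUC_0→4.5 (IV):
  [0→2]: (45.48+19.75)/2 × 2 = 65.23
  [2→4]: (19.75+8.58)/2 × 2 = 28.33
  [4→4.5]: (8.58+6.96)/2 × 0.5 = 3.885
  Sum = 97.445 mg/L·hr
IV tail: 6.96/0.417 = 16.691; AUC_iv,0→∞ = 97.445 + 16.691 = 114.136 mg/L·hr
Trapezoidal AUC_0→4.5 (oral suspension):
  [0→0.5]: (0.00+24.49)/2 × 0.5 = 6.1225
  [0.5→1.5]: (24.49+27.63)/2 × 1 = 26.06
  [1.5→3]: (27.63+16.42)/2 × 1.5 = 33.0375
  [3→3.5]: (16.42+13.42)/2 × 0.5 = 7.46
  [3.5→4]: (13.42+10.92)/2 × 0.5 = 6.085
  [4→4.5]: (10.92+8.88)/2 × 0.5 = 4.95
  Sum = 83.715 mg/L·hr
oral suspension tail: 8.88/0.417 = 21.295; AUC_ev,0→∞ = 83.715 + 21.295 = 105.01 mg/L·hr
F = (AUC_ev/D_ev)/(AUC_iv/D_iv) = (105.01/375)/(114.136/250) = 0.280027/0.456544 = 0.6134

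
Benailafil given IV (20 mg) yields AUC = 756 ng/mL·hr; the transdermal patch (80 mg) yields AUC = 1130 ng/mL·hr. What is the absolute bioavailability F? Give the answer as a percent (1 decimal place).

F = (AUC_ev / D_ev) / (AUC_iv / D_iv)
  = (1130/80) / (756/20)
  = 14.125 / 37.8 = 0.3737
  = 37.37%

F = 37.4%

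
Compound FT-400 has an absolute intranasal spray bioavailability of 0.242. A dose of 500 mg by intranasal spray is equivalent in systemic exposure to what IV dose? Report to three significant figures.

Systemic exposure from an extravascular dose = F × D_ev, so the equivalent IV dose is F × D_ev.
D_iv = F × D_ev = 0.242 × 500 = 121 mg

D_iv = 121 mg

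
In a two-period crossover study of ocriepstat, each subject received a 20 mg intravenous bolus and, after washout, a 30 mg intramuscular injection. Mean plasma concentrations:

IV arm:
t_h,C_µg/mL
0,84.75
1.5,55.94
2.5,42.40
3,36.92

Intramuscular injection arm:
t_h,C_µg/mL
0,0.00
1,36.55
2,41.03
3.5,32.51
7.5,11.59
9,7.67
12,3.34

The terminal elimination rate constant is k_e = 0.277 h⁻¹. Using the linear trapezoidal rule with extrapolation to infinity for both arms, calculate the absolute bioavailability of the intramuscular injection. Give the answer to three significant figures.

Trapezoidal AUC_0→3 (IV):
  [0→1.5]: (84.75+55.94)/2 × 1.5 = 105.5175
  [1.5→2.5]: (55.94+42.40)/2 × 1 = 49.17
  [2.5→3]: (42.40+36.92)/2 × 0.5 = 19.83
  Sum = 174.5175 µg/mL·h
IV tail: 36.92/0.277 = 133.285; AUC_iv,0→∞ = 174.5175 + 133.285 = 307.8025 µg/mL·h
Trapezoidal AUC_0→12 (intramuscular injection):
  [0→1]: (0.00+36.55)/2 × 1 = 18.275
  [1→2]: (36.55+41.03)/2 × 1 = 38.79
  [2→3.5]: (41.03+32.51)/2 × 1.5 = 55.155
  [3.5→7.5]: (32.51+11.59)/2 × 4 = 88.2
  [7.5→9]: (11.59+7.67)/2 × 1.5 = 14.445
  [9→12]: (7.67+3.34)/2 × 3 = 16.515
  Sum = 231.38 µg/mL·h
intramuscular injection tail: 3.34/0.277 = 12.058; AUC_ev,0→∞ = 231.38 + 12.058 = 243.438 µg/mL·h
F = (AUC_ev/D_ev)/(AUC_iv/D_iv) = (243.438/30)/(307.8025/20) = 8.1146/15.390125 = 0.5273

F = 0.527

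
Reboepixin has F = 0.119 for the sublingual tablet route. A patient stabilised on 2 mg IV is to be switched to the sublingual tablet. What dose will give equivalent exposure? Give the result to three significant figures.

D_sublingual = 16.8 mg

For equal systemic exposure: F × D_ev = D_iv
D_ev = D_iv / F = 2 / 0.119 = 16.8067 mg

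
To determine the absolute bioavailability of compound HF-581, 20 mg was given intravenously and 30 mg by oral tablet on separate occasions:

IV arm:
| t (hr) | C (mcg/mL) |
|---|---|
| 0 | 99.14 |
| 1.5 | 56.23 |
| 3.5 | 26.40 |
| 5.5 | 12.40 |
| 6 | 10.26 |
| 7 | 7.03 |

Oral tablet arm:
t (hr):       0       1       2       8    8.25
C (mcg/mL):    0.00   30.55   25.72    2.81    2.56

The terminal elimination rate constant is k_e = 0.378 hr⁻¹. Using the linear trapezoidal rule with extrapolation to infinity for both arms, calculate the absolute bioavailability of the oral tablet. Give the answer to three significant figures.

F = 0.336

Trapezoidal AUC_0→7 (IV):
  [0→1.5]: (99.14+56.23)/2 × 1.5 = 116.5275
  [1.5→3.5]: (56.23+26.40)/2 × 2 = 82.63
  [3.5→5.5]: (26.40+12.40)/2 × 2 = 38.8
  [5.5→6]: (12.40+10.26)/2 × 0.5 = 5.665
  [6→7]: (10.26+7.03)/2 × 1 = 8.645
  Sum = 252.2675 mcg/mL·hr
IV tail: 7.03/0.378 = 18.598; AUC_iv,0→∞ = 252.2675 + 18.598 = 270.8655 mcg/mL·hr
Trapezoidal AUC_0→8.25 (oral tablet):
  [0→1]: (0.00+30.55)/2 × 1 = 15.275
  [1→2]: (30.55+25.72)/2 × 1 = 28.135
  [2→8]: (25.72+2.81)/2 × 6 = 85.59
  [8→8.25]: (2.81+2.56)/2 × 0.25 = 0.67125
  Sum = 129.67125 mcg/mL·hr
oral tablet tail: 2.56/0.378 = 6.772; AUC_ev,0→∞ = 129.67125 + 6.772 = 136.44325 mcg/mL·hr
F = (AUC_ev/D_ev)/(AUC_iv/D_iv) = (136.44325/30)/(270.8655/20) = 4.54811/13.543275 = 0.3358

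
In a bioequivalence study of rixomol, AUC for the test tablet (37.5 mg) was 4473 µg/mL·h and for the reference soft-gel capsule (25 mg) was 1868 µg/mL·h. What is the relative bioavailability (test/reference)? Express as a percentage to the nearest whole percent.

F_rel = 160%

F_rel = (AUC_test/D_test) / (AUC_ref/D_ref)
      = (4473/37.5) / (1868/25)
      = 119.28 / 74.72 = 1.5964 = 159.64%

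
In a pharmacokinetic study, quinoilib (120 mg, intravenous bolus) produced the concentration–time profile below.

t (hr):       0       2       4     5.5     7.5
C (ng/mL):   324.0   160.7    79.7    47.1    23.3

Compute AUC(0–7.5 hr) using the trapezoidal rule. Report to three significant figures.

Trapezoidal AUC_0→7.5:
  [0→2]: (324.0+160.7)/2 × 2 = 484.7
  [2→4]: (160.7+79.7)/2 × 2 = 240.4
  [4→5.5]: (79.7+47.1)/2 × 1.5 = 95.1
  [5.5→7.5]: (47.1+23.3)/2 × 2 = 70.4
  Sum = 890.6 ng/mL·hr

AUC = 891 ng/mL·hr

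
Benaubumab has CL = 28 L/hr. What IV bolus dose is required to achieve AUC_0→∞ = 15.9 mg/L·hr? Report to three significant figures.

Dose_iv = CL × AUC_0→∞
     = 28 × 15.9 = 445.2 mg

Dose = 445 mg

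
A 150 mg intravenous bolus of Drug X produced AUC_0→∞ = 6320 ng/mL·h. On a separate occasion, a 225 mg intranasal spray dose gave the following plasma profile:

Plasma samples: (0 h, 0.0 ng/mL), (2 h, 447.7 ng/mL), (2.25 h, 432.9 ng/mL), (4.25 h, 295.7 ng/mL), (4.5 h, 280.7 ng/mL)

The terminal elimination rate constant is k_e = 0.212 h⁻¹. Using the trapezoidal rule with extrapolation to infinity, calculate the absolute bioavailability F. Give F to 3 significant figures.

Trapezoidal AUC_0→4.5 (intranasal spray):
  [0→2]: (0.0+447.7)/2 × 2 = 447.7
  [2→2.25]: (447.7+432.9)/2 × 0.25 = 110.075
  [2.25→4.25]: (432.9+295.7)/2 × 2 = 728.6
  [4.25→4.5]: (295.7+280.7)/2 × 0.25 = 72.05
  Sum = 1358.425 ng/mL·h
Tail: C_last/k_e = 280.7/0.212 = 1324.057
AUC_0→∞ (intranasal spray) = 1358.425 + 1324.057 = 2682.482 ng/mL·h
F = (AUC_ev/D_ev)/(AUC_iv/D_iv) = (2682.482/225)/(6320/150) = 11.9221/42.1333 = 0.2830

F = 0.283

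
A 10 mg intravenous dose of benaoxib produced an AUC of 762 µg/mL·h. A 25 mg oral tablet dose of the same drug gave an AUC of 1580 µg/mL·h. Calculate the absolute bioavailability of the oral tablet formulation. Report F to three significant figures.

F = (AUC_ev / D_ev) / (AUC_iv / D_iv)
  = (1580/25) / (762/10)
  = 63.2 / 76.2 = 0.8294

F = 0.829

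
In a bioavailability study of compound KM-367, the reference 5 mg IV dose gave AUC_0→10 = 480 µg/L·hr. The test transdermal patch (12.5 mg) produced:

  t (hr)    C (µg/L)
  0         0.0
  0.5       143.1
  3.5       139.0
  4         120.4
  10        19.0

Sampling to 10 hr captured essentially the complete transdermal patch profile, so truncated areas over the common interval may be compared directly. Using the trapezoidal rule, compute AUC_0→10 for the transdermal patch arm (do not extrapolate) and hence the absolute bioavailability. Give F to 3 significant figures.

Trapezoidal AUC_0→10 (transdermal patch):
  [0→0.5]: (0.0+143.1)/2 × 0.5 = 35.775
  [0.5→3.5]: (143.1+139.0)/2 × 3 = 423.15
  [3.5→4]: (139.0+120.4)/2 × 0.5 = 64.85
  [4→10]: (120.4+19.0)/2 × 6 = 418.2
  Sum = 941.975 µg/L·hr
F = (AUC_ev/D_ev)/(AUC_iv/D_iv) = (941.975/12.5)/(480/5) = 75.358/96 = 0.7850

F = 0.785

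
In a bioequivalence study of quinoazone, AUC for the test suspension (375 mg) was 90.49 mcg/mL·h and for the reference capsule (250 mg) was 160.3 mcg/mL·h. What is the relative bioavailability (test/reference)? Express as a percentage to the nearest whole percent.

F_rel = (AUC_test/D_test) / (AUC_ref/D_ref)
      = (90.49/375) / (160.3/250)
      = 0.241307 / 0.6412 = 0.3763 = 37.63%

F_rel = 38%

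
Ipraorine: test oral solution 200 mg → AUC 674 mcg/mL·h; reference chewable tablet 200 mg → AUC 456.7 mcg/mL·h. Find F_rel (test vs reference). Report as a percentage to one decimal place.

F_rel = (AUC_test/D_test) / (AUC_ref/D_ref)
      = (674/200) / (456.7/200)
      = 3.37 / 2.2835 = 1.4758 = 147.58%

F_rel = 147.6%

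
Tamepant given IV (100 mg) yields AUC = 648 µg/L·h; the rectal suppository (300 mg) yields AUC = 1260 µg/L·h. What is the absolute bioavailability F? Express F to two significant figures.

F = 0.65

F = (AUC_ev / D_ev) / (AUC_iv / D_iv)
  = (1260/300) / (648/100)
  = 4.2 / 6.48 = 0.6481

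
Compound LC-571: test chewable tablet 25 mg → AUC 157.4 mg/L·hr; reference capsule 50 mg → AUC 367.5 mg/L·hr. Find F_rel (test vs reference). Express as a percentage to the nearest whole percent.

F_rel = 86%

F_rel = (AUC_test/D_test) / (AUC_ref/D_ref)
      = (157.4/25) / (367.5/50)
      = 6.296 / 7.35 = 0.8566 = 85.66%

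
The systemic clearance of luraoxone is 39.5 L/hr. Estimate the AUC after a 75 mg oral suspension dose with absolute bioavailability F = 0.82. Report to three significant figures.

AUC_0→∞ = F × Dose / CL
        = 0.82 × 75 / 39.5 = 1.55696 mg/L·hr

AUC = 1.56 mg/L·hr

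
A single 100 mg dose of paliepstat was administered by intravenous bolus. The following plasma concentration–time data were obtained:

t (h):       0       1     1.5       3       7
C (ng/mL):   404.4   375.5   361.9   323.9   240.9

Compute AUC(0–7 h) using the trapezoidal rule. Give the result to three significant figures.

AUC = 2220 ng/mL·h

Trapezoidal AUC_0→7:
  [0→1]: (404.4+375.5)/2 × 1 = 389.95
  [1→1.5]: (375.5+361.9)/2 × 0.5 = 184.35
  [1.5→3]: (361.9+323.9)/2 × 1.5 = 514.35
  [3→7]: (323.9+240.9)/2 × 4 = 1129.6
  Sum = 2218.25 ng/mL·h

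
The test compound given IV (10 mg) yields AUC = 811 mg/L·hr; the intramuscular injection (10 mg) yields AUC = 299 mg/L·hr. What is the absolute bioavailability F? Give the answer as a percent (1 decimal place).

F = 36.9%

F = (AUC_ev / D_ev) / (AUC_iv / D_iv)
  = (299/10) / (811/10)
  = 29.9 / 81.1 = 0.3687
  = 36.87%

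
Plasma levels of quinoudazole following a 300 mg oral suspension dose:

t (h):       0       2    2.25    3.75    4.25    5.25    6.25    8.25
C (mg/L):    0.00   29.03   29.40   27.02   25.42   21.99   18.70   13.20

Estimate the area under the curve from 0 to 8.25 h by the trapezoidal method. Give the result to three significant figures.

Trapezoidal AUC_0→8.25:
  [0→2]: (0.00+29.03)/2 × 2 = 29.03
  [2→2.25]: (29.03+29.40)/2 × 0.25 = 7.30375
  [2.25→3.75]: (29.40+27.02)/2 × 1.5 = 42.315
  [3.75→4.25]: (27.02+25.42)/2 × 0.5 = 13.11
  [4.25→5.25]: (25.42+21.99)/2 × 1 = 23.705
  [5.25→6.25]: (21.99+18.70)/2 × 1 = 20.345
  [6.25→8.25]: (18.70+13.20)/2 × 2 = 31.9
  Sum = 167.70875 mg/L·h

AUC = 168 mg/L·h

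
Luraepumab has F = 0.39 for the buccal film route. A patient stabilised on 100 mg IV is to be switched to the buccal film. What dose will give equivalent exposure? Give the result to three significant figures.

For equal systemic exposure: F × D_ev = D_iv
D_ev = D_iv / F = 100 / 0.39 = 256.41 mg

D_buccal = 256 mg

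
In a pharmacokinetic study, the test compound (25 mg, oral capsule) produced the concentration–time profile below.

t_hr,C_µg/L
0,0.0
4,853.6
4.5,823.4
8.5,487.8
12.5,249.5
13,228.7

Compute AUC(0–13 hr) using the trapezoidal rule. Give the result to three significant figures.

Trapezoidal AUC_0→13:
  [0→4]: (0.0+853.6)/2 × 4 = 1707.2
  [4→4.5]: (853.6+823.4)/2 × 0.5 = 419.25
  [4.5→8.5]: (823.4+487.8)/2 × 4 = 2622.4
  [8.5→12.5]: (487.8+249.5)/2 × 4 = 1474.6
  [12.5→13]: (249.5+228.7)/2 × 0.5 = 119.55
  Sum = 6343.0 µg/L·hr

AUC = 6340 µg/L·hr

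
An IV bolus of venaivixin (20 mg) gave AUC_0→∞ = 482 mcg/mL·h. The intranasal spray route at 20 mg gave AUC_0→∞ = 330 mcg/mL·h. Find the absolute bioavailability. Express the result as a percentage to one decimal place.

F = 68.5%

F = (AUC_ev / D_ev) / (AUC_iv / D_iv)
  = (330/20) / (482/20)
  = 16.5 / 24.1 = 0.6846
  = 68.46%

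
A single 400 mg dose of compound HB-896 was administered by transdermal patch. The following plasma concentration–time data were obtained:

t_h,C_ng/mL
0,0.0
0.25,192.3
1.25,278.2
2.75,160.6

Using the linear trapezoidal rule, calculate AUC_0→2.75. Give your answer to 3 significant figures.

Trapezoidal AUC_0→2.75:
  [0→0.25]: (0.0+192.3)/2 × 0.25 = 24.0375
  [0.25→1.25]: (192.3+278.2)/2 × 1 = 235.25
  [1.25→2.75]: (278.2+160.6)/2 × 1.5 = 329.1
  Sum = 588.3875 ng/mL·h

AUC = 588 ng/mL·h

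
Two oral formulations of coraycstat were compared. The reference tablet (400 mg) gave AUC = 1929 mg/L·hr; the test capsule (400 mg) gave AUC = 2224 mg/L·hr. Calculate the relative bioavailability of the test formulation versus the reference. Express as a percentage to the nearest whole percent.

F_rel = 115%

F_rel = (AUC_test/D_test) / (AUC_ref/D_ref)
      = (2224/400) / (1929/400)
      = 5.56 / 4.8225 = 1.1529 = 115.29%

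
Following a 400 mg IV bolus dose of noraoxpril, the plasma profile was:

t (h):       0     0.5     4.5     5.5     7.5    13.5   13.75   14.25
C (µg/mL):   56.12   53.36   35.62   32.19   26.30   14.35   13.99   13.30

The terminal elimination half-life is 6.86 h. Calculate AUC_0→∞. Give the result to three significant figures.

Trapezoidal AUC_0→14.25:
  [0→0.5]: (56.12+53.36)/2 × 0.5 = 27.37
  [0.5→4.5]: (53.36+35.62)/2 × 4 = 177.96
  [4.5→5.5]: (35.62+32.19)/2 × 1 = 33.905
  [5.5→7.5]: (32.19+26.30)/2 × 2 = 58.49
  [7.5→13.5]: (26.30+14.35)/2 × 6 = 121.95
  [13.5→13.75]: (14.35+13.99)/2 × 0.25 = 3.5425
  [13.75→14.25]: (13.99+13.30)/2 × 0.5 = 6.8225
  Sum = 430.04 µg/mL·h
k_e = ln2 / t½ = 0.693147 / 6.86 = 0.1010 h^-1
Extrapolated tail: C_last / k_e = 13.30 / 0.101 = 131.683
AUC_0→∞ = 430.04 + 131.683 = 561.723 µg/mL·h

AUC = 562 µg/mL·h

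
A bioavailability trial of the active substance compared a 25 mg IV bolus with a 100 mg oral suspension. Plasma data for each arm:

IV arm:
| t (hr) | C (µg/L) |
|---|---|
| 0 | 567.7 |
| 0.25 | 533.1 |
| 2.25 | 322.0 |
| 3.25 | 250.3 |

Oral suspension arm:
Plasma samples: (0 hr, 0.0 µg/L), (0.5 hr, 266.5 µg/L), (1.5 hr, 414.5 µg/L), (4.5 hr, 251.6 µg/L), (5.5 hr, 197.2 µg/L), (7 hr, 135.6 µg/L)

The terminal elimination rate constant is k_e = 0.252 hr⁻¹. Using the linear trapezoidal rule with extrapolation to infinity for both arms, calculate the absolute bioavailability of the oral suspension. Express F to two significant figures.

F = 0.27

Trapezoidal AUC_0→3.25 (IV):
  [0→0.25]: (567.7+533.1)/2 × 0.25 = 137.6
  [0.25→2.25]: (533.1+322.0)/2 × 2 = 855.1
  [2.25→3.25]: (322.0+250.3)/2 × 1 = 286.15
  Sum = 1278.85 µg/L·hr
IV tail: 250.3/0.252 = 993.254; AUC_iv,0→∞ = 1278.85 + 993.254 = 2272.104 µg/L·hr
Trapezoidal AUC_0→7 (oral suspension):
  [0→0.5]: (0.0+266.5)/2 × 0.5 = 66.625
  [0.5→1.5]: (266.5+414.5)/2 × 1 = 340.5
  [1.5→4.5]: (414.5+251.6)/2 × 3 = 999.15
  [4.5→5.5]: (251.6+197.2)/2 × 1 = 224.4
  [5.5→7]: (197.2+135.6)/2 × 1.5 = 249.6
  Sum = 1880.275 µg/L·hr
oral suspension tail: 135.6/0.252 = 538.095; AUC_ev,0→∞ = 1880.275 + 538.095 = 2418.37 µg/L·hr
F = (AUC_ev/D_ev)/(AUC_iv/D_iv) = (2418.37/100)/(2272.104/25) = 24.1837/90.88416 = 0.2661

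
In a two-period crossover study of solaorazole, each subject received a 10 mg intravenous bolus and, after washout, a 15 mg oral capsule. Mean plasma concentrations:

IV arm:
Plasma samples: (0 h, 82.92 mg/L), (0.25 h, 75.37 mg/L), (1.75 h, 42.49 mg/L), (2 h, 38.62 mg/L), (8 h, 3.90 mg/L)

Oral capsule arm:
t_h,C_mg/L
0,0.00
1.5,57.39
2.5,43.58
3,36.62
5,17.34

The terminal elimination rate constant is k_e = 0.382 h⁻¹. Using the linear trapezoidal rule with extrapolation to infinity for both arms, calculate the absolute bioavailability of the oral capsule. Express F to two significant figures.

Trapezoidal AUC_0→8 (IV):
  [0→0.25]: (82.92+75.37)/2 × 0.25 = 19.78625
  [0.25→1.75]: (75.37+42.49)/2 × 1.5 = 88.395
  [1.75→2]: (42.49+38.62)/2 × 0.25 = 10.13875
  [2→8]: (38.62+3.90)/2 × 6 = 127.56
  Sum = 245.88 mg/L·h
IV tail: 3.90/0.382 = 10.209; AUC_iv,0→∞ = 245.88 + 10.209 = 256.089 mg/L·h
Trapezoidal AUC_0→5 (oral capsule):
  [0→1.5]: (0.00+57.39)/2 × 1.5 = 43.0425
  [1.5→2.5]: (57.39+43.58)/2 × 1 = 50.485
  [2.5→3]: (43.58+36.62)/2 × 0.5 = 20.05
  [3→5]: (36.62+17.34)/2 × 2 = 53.96
  Sum = 167.5375 mg/L·h
oral capsule tail: 17.34/0.382 = 45.393; AUC_ev,0→∞ = 167.5375 + 45.393 = 212.9305 mg/L·h
F = (AUC_ev/D_ev)/(AUC_iv/D_iv) = (212.9305/15)/(256.089/10) = 14.1954/25.6089 = 0.5543

F = 0.55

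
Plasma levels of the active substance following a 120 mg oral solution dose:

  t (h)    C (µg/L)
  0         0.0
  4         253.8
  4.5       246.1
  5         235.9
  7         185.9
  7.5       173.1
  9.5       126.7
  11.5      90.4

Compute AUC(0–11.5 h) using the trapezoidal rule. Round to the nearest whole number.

Trapezoidal AUC_0→11.5:
  [0→4]: (0.0+253.8)/2 × 4 = 507.6
  [4→4.5]: (253.8+246.1)/2 × 0.5 = 124.975
  [4.5→5]: (246.1+235.9)/2 × 0.5 = 120.5
  [5→7]: (235.9+185.9)/2 × 2 = 421.8
  [7→7.5]: (185.9+173.1)/2 × 0.5 = 89.75
  [7.5→9.5]: (173.1+126.7)/2 × 2 = 299.8
  [9.5→11.5]: (126.7+90.4)/2 × 2 = 217.1
  Sum = 1781.525 µg/L·h

AUC = 1782 µg/L·h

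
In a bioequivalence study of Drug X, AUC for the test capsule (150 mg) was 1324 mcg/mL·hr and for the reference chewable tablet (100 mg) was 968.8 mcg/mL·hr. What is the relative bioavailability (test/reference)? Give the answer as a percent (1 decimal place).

F_rel = 91.1%

F_rel = (AUC_test/D_test) / (AUC_ref/D_ref)
      = (1324/150) / (968.8/100)
      = 8.82667 / 9.688 = 0.9111 = 91.11%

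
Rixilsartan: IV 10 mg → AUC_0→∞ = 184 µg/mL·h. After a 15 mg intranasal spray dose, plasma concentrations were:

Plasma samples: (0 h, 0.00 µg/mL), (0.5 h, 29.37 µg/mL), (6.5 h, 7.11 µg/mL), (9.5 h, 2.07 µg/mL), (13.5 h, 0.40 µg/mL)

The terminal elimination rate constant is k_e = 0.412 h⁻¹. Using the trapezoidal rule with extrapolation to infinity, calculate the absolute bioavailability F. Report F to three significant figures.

Trapezoidal AUC_0→13.5 (intranasal spray):
  [0→0.5]: (0.00+29.37)/2 × 0.5 = 7.3425
  [0.5→6.5]: (29.37+7.11)/2 × 6 = 109.44
  [6.5→9.5]: (7.11+2.07)/2 × 3 = 13.77
  [9.5→13.5]: (2.07+0.40)/2 × 4 = 4.94
  Sum = 135.4925 µg/mL·h
Tail: C_last/k_e = 0.40/0.412 = 0.971
AUC_0→∞ (intranasal spray) = 135.4925 + 0.971 = 136.4635 µg/mL·h
F = (AUC_ev/D_ev)/(AUC_iv/D_iv) = (136.4635/15)/(184/10) = 9.09757/18.4 = 0.4944

F = 0.494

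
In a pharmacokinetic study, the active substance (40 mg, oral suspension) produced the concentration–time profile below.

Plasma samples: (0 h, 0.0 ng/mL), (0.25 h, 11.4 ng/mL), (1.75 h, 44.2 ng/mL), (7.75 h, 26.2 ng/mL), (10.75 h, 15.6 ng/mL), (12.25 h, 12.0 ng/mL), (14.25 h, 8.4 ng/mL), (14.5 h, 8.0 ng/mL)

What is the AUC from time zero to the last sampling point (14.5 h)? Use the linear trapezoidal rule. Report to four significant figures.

Trapezoidal AUC_0→14.5:
  [0→0.25]: (0.0+11.4)/2 × 0.25 = 1.425
  [0.25→1.75]: (11.4+44.2)/2 × 1.5 = 41.7
  [1.75→7.75]: (44.2+26.2)/2 × 6 = 211.2
  [7.75→10.75]: (26.2+15.6)/2 × 3 = 62.7
  [10.75→12.25]: (15.6+12.0)/2 × 1.5 = 20.7
  [12.25→14.25]: (12.0+8.4)/2 × 2 = 20.4
  [14.25→14.5]: (8.4+8.0)/2 × 0.25 = 2.05
  Sum = 360.175 ng/mL·h

AUC = 360.2 ng/mL·h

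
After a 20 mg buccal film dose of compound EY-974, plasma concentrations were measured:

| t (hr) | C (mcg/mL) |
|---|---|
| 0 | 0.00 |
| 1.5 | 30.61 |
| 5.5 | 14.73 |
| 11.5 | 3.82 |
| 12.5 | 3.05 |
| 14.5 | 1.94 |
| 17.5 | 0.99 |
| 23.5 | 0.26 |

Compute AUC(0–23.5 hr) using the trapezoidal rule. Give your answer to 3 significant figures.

AUC = 186 mcg/mL·hr

Trapezoidal AUC_0→23.5:
  [0→1.5]: (0.00+30.61)/2 × 1.5 = 22.9575
  [1.5→5.5]: (30.61+14.73)/2 × 4 = 90.68
  [5.5→11.5]: (14.73+3.82)/2 × 6 = 55.65
  [11.5→12.5]: (3.82+3.05)/2 × 1 = 3.435
  [12.5→14.5]: (3.05+1.94)/2 × 2 = 4.99
  [14.5→17.5]: (1.94+0.99)/2 × 3 = 4.395
  [17.5→23.5]: (0.99+0.26)/2 × 6 = 3.75
  Sum = 185.8575 mcg/mL·hr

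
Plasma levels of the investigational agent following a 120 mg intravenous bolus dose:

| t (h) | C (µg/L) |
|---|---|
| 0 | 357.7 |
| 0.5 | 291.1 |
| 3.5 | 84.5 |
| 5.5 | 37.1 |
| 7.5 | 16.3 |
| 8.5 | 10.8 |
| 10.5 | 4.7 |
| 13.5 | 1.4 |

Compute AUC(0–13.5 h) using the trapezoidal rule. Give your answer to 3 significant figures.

Trapezoidal AUC_0→13.5:
  [0→0.5]: (357.7+291.1)/2 × 0.5 = 162.2
  [0.5→3.5]: (291.1+84.5)/2 × 3 = 563.4
  [3.5→5.5]: (84.5+37.1)/2 × 2 = 121.6
  [5.5→7.5]: (37.1+16.3)/2 × 2 = 53.4
  [7.5→8.5]: (16.3+10.8)/2 × 1 = 13.55
  [8.5→10.5]: (10.8+4.7)/2 × 2 = 15.5
  [10.5→13.5]: (4.7+1.4)/2 × 3 = 9.15
  Sum = 938.8 µg/L·h

AUC = 939 µg/L·h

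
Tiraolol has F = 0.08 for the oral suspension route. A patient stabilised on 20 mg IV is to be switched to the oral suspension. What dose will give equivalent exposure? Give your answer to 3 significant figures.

D_oral = 250 mg

For equal systemic exposure: F × D_ev = D_iv
D_ev = D_iv / F = 20 / 0.08 = 250 mg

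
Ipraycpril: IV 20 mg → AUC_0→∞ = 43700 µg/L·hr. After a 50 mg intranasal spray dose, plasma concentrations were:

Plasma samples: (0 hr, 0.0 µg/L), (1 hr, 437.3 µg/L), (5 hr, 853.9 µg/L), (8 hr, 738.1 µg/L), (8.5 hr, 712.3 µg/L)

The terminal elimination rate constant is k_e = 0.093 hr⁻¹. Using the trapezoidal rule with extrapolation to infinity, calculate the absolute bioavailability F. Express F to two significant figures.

F = 0.12

Trapezoidal AUC_0→8.5 (intranasal spray):
  [0→1]: (0.0+437.3)/2 × 1 = 218.65
  [1→5]: (437.3+853.9)/2 × 4 = 2582.4
  [5→8]: (853.9+738.1)/2 × 3 = 2388.0
  [8→8.5]: (738.1+712.3)/2 × 0.5 = 362.6
  Sum = 5551.65 µg/L·hr
Tail: C_last/k_e = 712.3/0.093 = 7659.140
AUC_0→∞ (intranasal spray) = 5551.65 + 7659.140 = 13210.79 µg/L·hr
F = (AUC_ev/D_ev)/(AUC_iv/D_iv) = (13210.79/50)/(43700/20) = 264.2158/2185 = 0.1209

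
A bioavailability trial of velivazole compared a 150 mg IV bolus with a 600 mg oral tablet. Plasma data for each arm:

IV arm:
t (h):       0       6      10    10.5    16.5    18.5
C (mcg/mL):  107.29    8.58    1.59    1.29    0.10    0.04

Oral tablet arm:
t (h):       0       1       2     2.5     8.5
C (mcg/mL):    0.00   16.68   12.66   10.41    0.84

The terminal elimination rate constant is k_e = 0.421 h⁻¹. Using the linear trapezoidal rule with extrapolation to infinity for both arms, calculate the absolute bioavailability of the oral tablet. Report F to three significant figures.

Trapezoidal AUC_0→18.5 (IV):
  [0→6]: (107.29+8.58)/2 × 6 = 347.61
  [6→10]: (8.58+1.59)/2 × 4 = 20.34
  [10→10.5]: (1.59+1.29)/2 × 0.5 = 0.72
  [10.5→16.5]: (1.29+0.10)/2 × 6 = 4.17
  [16.5→18.5]: (0.10+0.04)/2 × 2 = 0.14
  Sum = 372.98 mcg/mL·h
IV tail: 0.04/0.421 = 0.095; AUC_iv,0→∞ = 372.98 + 0.095 = 373.075 mcg/mL·h
Trapezoidal AUC_0→8.5 (oral tablet):
  [0→1]: (0.00+16.68)/2 × 1 = 8.34
  [1→2]: (16.68+12.66)/2 × 1 = 14.67
  [2→2.5]: (12.66+10.41)/2 × 0.5 = 5.7675
  [2.5→8.5]: (10.41+0.84)/2 × 6 = 33.75
  Sum = 62.5275 mcg/mL·h
oral tablet tail: 0.84/0.421 = 1.995; AUC_ev,0→∞ = 62.5275 + 1.995 = 64.5225 mcg/mL·h
F = (AUC_ev/D_ev)/(AUC_iv/D_iv) = (64.5225/600)/(373.075/150) = 0.1075375/2.48717 = 0.0432

F = 0.0432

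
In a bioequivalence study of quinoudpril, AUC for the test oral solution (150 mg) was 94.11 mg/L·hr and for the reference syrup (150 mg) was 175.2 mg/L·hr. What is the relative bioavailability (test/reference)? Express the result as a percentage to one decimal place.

F_rel = (AUC_test/D_test) / (AUC_ref/D_ref)
      = (94.11/150) / (175.2/150)
      = 0.6274 / 1.168 = 0.5372 = 53.72%

F_rel = 53.7%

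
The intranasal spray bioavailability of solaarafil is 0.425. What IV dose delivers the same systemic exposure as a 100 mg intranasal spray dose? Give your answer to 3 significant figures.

Systemic exposure from an extravascular dose = F × D_ev, so the equivalent IV dose is F × D_ev.
D_iv = F × D_ev = 0.425 × 100 = 42.5 mg

D_iv = 42.5 mg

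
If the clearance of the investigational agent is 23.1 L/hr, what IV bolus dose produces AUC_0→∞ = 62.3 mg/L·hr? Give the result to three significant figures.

Dose = 1440 mg

Dose_iv = CL × AUC_0→∞
     = 23.1 × 62.3 = 1439.13 mg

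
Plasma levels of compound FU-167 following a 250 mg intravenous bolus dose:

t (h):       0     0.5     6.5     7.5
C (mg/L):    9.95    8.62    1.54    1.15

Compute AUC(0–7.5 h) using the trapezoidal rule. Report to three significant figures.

Trapezoidal AUC_0→7.5:
  [0→0.5]: (9.95+8.62)/2 × 0.5 = 4.6425
  [0.5→6.5]: (8.62+1.54)/2 × 6 = 30.48
  [6.5→7.5]: (1.54+1.15)/2 × 1 = 1.345
  Sum = 36.4675 mg/L·h

AUC = 36.5 mg/L·h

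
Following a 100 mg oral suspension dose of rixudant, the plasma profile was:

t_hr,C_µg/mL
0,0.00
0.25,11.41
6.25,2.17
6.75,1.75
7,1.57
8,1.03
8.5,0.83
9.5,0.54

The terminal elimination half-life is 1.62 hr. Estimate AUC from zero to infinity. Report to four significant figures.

AUC = 47.27 µg/mL·hr

Trapezoidal AUC_0→9.5:
  [0→0.25]: (0.00+11.41)/2 × 0.25 = 1.42625
  [0.25→6.25]: (11.41+2.17)/2 × 6 = 40.74
  [6.25→6.75]: (2.17+1.75)/2 × 0.5 = 0.98
  [6.75→7]: (1.75+1.57)/2 × 0.25 = 0.415
  [7→8]: (1.57+1.03)/2 × 1 = 1.3
  [8→8.5]: (1.03+0.83)/2 × 0.5 = 0.465
  [8.5→9.5]: (0.83+0.54)/2 × 1 = 0.685
  Sum = 46.01125 µg/mL·hr
k_e = ln2 / t½ = 0.693147 / 1.62 = 0.4279 hr^-1
Extrapolated tail: C_last / k_e = 0.54 / 0.4279 = 1.262
AUC_0→∞ = 46.01125 + 1.262 = 47.27325 µg/mL·hr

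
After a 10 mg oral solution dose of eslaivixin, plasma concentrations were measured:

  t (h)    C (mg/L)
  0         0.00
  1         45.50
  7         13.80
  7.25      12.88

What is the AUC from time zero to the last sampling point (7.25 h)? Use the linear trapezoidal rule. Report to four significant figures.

AUC = 204.0 mg/L·h

Trapezoidal AUC_0→7.25:
  [0→1]: (0.00+45.50)/2 × 1 = 22.75
  [1→7]: (45.50+13.80)/2 × 6 = 177.9
  [7→7.25]: (13.80+12.88)/2 × 0.25 = 3.335
  Sum = 203.985 mg/L·h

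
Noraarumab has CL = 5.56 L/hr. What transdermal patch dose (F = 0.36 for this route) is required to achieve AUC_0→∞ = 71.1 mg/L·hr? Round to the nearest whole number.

Dose = 1098 mg

Dose = CL × AUC_0→∞ / F
     = 5.56 × 71.1 / 0.36 = 1098.1 mg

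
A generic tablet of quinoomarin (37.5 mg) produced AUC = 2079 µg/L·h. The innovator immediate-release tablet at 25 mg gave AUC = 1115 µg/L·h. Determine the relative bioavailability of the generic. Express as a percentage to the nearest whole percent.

F_rel = 124%

F_rel = (AUC_test/D_test) / (AUC_ref/D_ref)
      = (2079/37.5) / (1115/25)
      = 55.44 / 44.6 = 1.2430 = 124.30%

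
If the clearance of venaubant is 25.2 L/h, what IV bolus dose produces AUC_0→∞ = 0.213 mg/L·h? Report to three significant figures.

Dose_iv = CL × AUC_0→∞
     = 25.2 × 0.213 = 5.3676 mg

Dose = 5.37 mg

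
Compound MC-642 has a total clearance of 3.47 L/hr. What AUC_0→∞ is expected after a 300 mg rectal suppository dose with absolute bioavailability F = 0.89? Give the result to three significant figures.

AUC = 76.9 mg/L·hr

AUC_0→∞ = F × Dose / CL
        = 0.89 × 300 / 3.47 = 76.9452 mg/L·hr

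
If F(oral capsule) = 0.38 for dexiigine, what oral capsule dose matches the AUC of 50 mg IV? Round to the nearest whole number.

For equal systemic exposure: F × D_ev = D_iv
D_ev = D_iv / F = 50 / 0.38 = 131.579 mg

D_oral = 132 mg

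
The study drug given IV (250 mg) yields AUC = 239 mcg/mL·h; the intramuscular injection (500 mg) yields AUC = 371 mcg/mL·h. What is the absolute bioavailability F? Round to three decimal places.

F = (AUC_ev / D_ev) / (AUC_iv / D_iv)
  = (371/500) / (239/250)
  = 0.742 / 0.956 = 0.7762

F = 0.776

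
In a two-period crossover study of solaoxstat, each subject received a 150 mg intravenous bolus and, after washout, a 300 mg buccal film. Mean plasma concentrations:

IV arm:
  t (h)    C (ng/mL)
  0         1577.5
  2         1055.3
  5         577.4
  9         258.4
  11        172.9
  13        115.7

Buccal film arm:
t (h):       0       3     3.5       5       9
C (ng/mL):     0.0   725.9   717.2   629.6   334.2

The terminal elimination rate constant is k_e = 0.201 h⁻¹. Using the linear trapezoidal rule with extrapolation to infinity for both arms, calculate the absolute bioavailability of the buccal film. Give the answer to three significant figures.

F = 0.376

Trapezoidal AUC_0→13 (IV):
  [0→2]: (1577.5+1055.3)/2 × 2 = 2632.8
  [2→5]: (1055.3+577.4)/2 × 3 = 2449.05
  [5→9]: (577.4+258.4)/2 × 4 = 1671.6
  [9→11]: (258.4+172.9)/2 × 2 = 431.3
  [11→13]: (172.9+115.7)/2 × 2 = 288.6
  Sum = 7473.35 ng/mL·h
IV tail: 115.7/0.201 = 575.622; AUC_iv,0→∞ = 7473.35 + 575.622 = 8048.972 ng/mL·h
Trapezoidal AUC_0→9 (buccal film):
  [0→3]: (0.0+725.9)/2 × 3 = 1088.85
  [3→3.5]: (725.9+717.2)/2 × 0.5 = 360.775
  [3.5→5]: (717.2+629.6)/2 × 1.5 = 1010.1
  [5→9]: (629.6+334.2)/2 × 4 = 1927.6
  Sum = 4387.325 ng/mL·h
buccal film tail: 334.2/0.201 = 1662.687; AUC_ev,0→∞ = 4387.325 + 1662.687 = 6050.012 ng/mL·h
F = (AUC_ev/D_ev)/(AUC_iv/D_iv) = (6050.012/300)/(8048.972/150) = 20.1667/53.6598 = 0.3758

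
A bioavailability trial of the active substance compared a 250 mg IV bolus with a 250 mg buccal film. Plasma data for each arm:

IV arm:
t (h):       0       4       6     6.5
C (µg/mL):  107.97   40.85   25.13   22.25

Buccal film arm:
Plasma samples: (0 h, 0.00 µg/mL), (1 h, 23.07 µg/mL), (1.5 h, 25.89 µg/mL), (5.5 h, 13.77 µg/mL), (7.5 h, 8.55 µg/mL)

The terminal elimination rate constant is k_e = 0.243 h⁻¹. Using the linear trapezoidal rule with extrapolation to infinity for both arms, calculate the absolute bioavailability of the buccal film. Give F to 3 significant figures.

Trapezoidal AUC_0→6.5 (IV):
  [0→4]: (107.97+40.85)/2 × 4 = 297.64
  [4→6]: (40.85+25.13)/2 × 2 = 65.98
  [6→6.5]: (25.13+22.25)/2 × 0.5 = 11.845
  Sum = 375.465 µg/mL·h
IV tail: 22.25/0.243 = 91.564; AUC_iv,0→∞ = 375.465 + 91.564 = 467.029 µg/mL·h
Trapezoidal AUC_0→7.5 (buccal film):
  [0→1]: (0.00+23.07)/2 × 1 = 11.535
  [1→1.5]: (23.07+25.89)/2 × 0.5 = 12.24
  [1.5→5.5]: (25.89+13.77)/2 × 4 = 79.32
  [5.5→7.5]: (13.77+8.55)/2 × 2 = 22.32
  Sum = 125.415 µg/mL·h
buccal film tail: 8.55/0.243 = 35.185; AUC_ev,0→∞ = 125.415 + 35.185 = 160.6 µg/mL·h
F = (AUC_ev/D_ev)/(AUC_iv/D_iv) = (160.6/250)/(467.029/250) = 0.6424/1.868116 = 0.3439

F = 0.344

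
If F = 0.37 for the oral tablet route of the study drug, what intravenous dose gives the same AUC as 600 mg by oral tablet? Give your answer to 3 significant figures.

Systemic exposure from an extravascular dose = F × D_ev, so the equivalent IV dose is F × D_ev.
D_iv = F × D_ev = 0.37 × 600 = 222 mg

D_iv = 222 mg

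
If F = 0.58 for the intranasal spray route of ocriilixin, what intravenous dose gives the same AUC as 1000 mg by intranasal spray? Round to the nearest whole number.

D_iv = 580 mg

Systemic exposure from an extravascular dose = F × D_ev, so the equivalent IV dose is F × D_ev.
D_iv = F × D_ev = 0.58 × 1000 = 580 mg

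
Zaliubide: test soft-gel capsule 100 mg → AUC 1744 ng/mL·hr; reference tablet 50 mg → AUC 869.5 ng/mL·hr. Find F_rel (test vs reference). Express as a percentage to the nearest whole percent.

F_rel = (AUC_test/D_test) / (AUC_ref/D_ref)
      = (1744/100) / (869.5/50)
      = 17.44 / 17.39 = 1.0029 = 100.29%

F_rel = 100%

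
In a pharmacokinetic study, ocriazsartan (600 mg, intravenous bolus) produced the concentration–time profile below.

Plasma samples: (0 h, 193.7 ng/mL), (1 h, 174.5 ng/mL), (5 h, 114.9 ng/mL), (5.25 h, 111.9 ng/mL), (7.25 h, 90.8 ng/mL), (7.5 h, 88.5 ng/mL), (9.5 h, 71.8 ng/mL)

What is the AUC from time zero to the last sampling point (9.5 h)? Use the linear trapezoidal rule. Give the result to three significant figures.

Trapezoidal AUC_0→9.5:
  [0→1]: (193.7+174.5)/2 × 1 = 184.1
  [1→5]: (174.5+114.9)/2 × 4 = 578.8
  [5→5.25]: (114.9+111.9)/2 × 0.25 = 28.35
  [5.25→7.25]: (111.9+90.8)/2 × 2 = 202.7
  [7.25→7.5]: (90.8+88.5)/2 × 0.25 = 22.4125
  [7.5→9.5]: (88.5+71.8)/2 × 2 = 160.3
  Sum = 1176.6625 ng/mL·h

AUC = 1180 ng/mL·h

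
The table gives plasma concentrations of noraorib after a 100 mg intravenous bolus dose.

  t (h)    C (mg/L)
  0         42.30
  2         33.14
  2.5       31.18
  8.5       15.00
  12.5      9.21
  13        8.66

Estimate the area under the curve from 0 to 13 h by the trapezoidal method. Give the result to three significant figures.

Trapezoidal AUC_0→13:
  [0→2]: (42.30+33.14)/2 × 2 = 75.44
  [2→2.5]: (33.14+31.18)/2 × 0.5 = 16.08
  [2.5→8.5]: (31.18+15.00)/2 × 6 = 138.54
  [8.5→12.5]: (15.00+9.21)/2 × 4 = 48.42
  [12.5→13]: (9.21+8.66)/2 × 0.5 = 4.4675
  Sum = 282.9475 mg/L·h

AUC = 283 mg/L·h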